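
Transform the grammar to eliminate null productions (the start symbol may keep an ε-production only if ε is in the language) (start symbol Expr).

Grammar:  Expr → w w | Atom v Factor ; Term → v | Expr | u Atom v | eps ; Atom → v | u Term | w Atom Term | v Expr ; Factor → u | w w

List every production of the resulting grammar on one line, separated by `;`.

Expr → w w | Atom v Factor; Term → v | Expr | u Atom v; Atom → v | u Term | u | w Atom Term | w Atom | v Expr; Factor → u | w w

Nullable set = {Term}.
ε ∉ L(G), so no ε-production is kept.
Add the nullable-subset variants: Atom → u Term gives u Term | u. Atom → w Atom Term gives w Atom Term | w Atom.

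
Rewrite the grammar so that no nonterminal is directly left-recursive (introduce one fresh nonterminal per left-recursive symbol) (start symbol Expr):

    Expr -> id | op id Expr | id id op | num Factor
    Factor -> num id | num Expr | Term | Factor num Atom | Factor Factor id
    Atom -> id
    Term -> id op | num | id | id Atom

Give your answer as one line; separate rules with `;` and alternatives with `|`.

Expr -> id | op id Expr | id id op | num Factor; Factor -> num id Factor1 | num Expr Factor1 | Term Factor1; Atom -> id; Term -> id op | num | id | id Atom; Factor1 -> num Atom Factor1 | Factor id Factor1 | epsilon

Left recursion appears on Factor.
For Factor: α = {num Atom, Factor id}, β = {num id, num Expr, Term}. Rewrite as Factor → β Factor1 and Factor1 → α Factor1 | ε.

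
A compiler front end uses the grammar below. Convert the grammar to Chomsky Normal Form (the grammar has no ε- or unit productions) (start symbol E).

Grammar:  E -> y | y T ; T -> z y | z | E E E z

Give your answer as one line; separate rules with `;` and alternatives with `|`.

Introduce a nonterminal for each terminal appearing in a rule of length ≥ 2: X1 → y, X2 → z.
Binarize each right-hand side of length ≥ 3 by chaining fresh nonterminals (Y1, Y2, …): affected rules were T → E E E X2.

E -> y | X1 T; T -> X2 X1 | z | E Y1; X1 -> y; X2 -> z; Y1 -> E Y2; Y2 -> E X2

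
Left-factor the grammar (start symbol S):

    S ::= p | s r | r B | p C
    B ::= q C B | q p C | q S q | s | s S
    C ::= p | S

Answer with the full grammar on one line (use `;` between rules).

S has alternatives sharing prefix 'p': factor to S → p S' with S' → ε | C.
B has alternatives sharing prefix 'q': factor to B → q B' with B' → C B | p C | S q.
B has alternatives sharing prefix 's': factor to B → s B'' with B'' → ε | S.

S ::= s r | r B | p S'; B ::= q B' | s B''; C ::= p | S; S' ::= ε | C; B' ::= C B | p C | S q; B'' ::= ε | S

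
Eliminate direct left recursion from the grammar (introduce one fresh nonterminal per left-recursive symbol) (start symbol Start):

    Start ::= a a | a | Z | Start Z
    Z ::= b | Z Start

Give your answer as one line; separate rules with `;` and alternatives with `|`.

Start, Z are directly left-recursive.
For Start: α = {Z}, β = {a a, a, Z}. Rewrite as Start → β Start1 and Start1 → α Start1 | ε.
For Z: α = {Start}, β = {b}. Rewrite as Z → β Z1 and Z1 → α Z1 | ε.

Start ::= a a Start1 | a Start1 | Z Start1; Z ::= b Z1; Start1 ::= Z Start1 | ε; Z1 ::= Start Z1 | ε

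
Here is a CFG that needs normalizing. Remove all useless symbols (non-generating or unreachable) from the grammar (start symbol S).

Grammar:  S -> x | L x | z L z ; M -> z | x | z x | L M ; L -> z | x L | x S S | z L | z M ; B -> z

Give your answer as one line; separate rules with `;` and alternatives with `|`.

Generating nonterminals: {B, L, M, S}.
Reachable from S after that: {L, M, S}.
Removed useless symbols: {B} and every production mentioning them.

S -> x | L x | z L z; M -> z | x | z x | L M; L -> z | x L | x S S | z L | z M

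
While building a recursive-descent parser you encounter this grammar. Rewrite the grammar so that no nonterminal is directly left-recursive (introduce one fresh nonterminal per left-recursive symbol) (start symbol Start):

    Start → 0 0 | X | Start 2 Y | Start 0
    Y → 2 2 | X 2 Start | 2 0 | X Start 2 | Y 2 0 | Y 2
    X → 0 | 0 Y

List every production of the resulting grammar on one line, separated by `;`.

Left recursion appears on Start, Y.
For Start: α = {2 Y, 0}, β = {0 0, X}. Rewrite as Start → β Start1 and Start1 → α Start1 | ε.
For Y: α = {2 0, 2}, β = {2 2, X 2 Start, 2 0, X Start 2}. Rewrite as Y → β Y1 and Y1 → α Y1 | ε.

Start → 0 0 Start1 | X Start1; Y → 2 2 Y1 | X 2 Start Y1 | 2 0 Y1 | X Start 2 Y1; X → 0 | 0 Y; Start1 → 2 Y Start1 | 0 Start1 | ε; Y1 → 2 0 Y1 | 2 Y1 | ε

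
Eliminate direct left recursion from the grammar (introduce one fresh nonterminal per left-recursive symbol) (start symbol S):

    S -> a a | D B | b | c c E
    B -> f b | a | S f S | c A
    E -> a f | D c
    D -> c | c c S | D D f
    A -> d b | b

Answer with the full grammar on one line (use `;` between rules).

S -> a a | D B | b | c c E; B -> f b | a | S f S | c A; E -> a f | D c; D -> c D' | c c S D'; A -> d b | b; D' -> D f D' | ε

D is directly left-recursive.
For D: α = {D f}, β = {c, c c S}. Rewrite as D → β D' and D' → α D' | ε.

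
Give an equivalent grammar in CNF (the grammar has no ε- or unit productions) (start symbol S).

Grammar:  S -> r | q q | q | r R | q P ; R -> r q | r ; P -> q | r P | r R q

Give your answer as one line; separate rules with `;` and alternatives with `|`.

S -> r | X1 X1 | q | X2 R | X1 P; R -> X2 X1 | r; P -> q | X2 P | X2 Y1; X1 -> q; X2 -> r; Y1 -> R X1

Introduce a nonterminal for each terminal appearing in a rule of length ≥ 2: X1 → q, X2 → r.
Binarize each right-hand side of length ≥ 3 by chaining fresh nonterminals (Y1, Y2, …): affected rules were P → X2 R X1.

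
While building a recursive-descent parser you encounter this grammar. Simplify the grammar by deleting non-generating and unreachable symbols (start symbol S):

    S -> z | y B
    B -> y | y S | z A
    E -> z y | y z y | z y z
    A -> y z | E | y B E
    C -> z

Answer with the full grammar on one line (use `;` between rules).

Generating nonterminals: {A, B, C, E, S}.
Reachable from S after that: {A, B, E, S}.
Removed useless symbols: {C} and every production mentioning them.

S -> z | y B; B -> y | y S | z A; E -> z y | y z y | z y z; A -> y z | E | y B E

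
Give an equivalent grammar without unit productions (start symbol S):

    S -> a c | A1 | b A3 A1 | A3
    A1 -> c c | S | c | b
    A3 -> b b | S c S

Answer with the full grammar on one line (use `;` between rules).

Unit pairs: A1 ⇒* {A3, S}; S ⇒* {A1, A3}.
For each unit pair (A, B), copy every non-unit production of B to A, then drop all unit productions.

S -> c c | c | b | a c | b A3 A1 | b b | S c S; A1 -> c c | c | b | a c | b A3 A1 | b b | S c S; A3 -> b b | S c S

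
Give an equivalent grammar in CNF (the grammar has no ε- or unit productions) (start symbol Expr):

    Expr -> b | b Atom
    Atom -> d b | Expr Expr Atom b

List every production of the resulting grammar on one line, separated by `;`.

Expr -> b | X1 Atom; Atom -> X2 X1 | Expr Y1; X1 -> b; X2 -> d; Y1 -> Expr Y2; Y2 -> Atom X1

Introduce a nonterminal for each terminal appearing in a rule of length ≥ 2: X1 → b, X2 → d.
Binarize each right-hand side of length ≥ 3 by chaining fresh nonterminals (Y1, Y2, …): affected rules were Atom → Expr Expr Atom X1.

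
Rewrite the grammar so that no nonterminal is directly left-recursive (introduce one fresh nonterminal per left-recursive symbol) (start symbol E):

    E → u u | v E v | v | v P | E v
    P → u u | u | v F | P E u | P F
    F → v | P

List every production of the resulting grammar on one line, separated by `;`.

Directly left-recursive nonterminals: E, P.
For E: α = {v}, β = {u u, v E v, v, v P}. Rewrite as E → β E' and E' → α E' | ε.
For P: α = {E u, F}, β = {u u, u, v F}. Rewrite as P → β P' and P' → α P' | ε.

E → u u E' | v E v E' | v E' | v P E'; P → u u P' | u P' | v F P'; F → v | P; E' → v E' | epsilon; P' → E u P' | F P' | epsilon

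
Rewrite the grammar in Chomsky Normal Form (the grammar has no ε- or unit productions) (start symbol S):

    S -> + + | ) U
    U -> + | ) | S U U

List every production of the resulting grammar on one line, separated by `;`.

Introduce a nonterminal for each terminal appearing in a rule of length ≥ 2: X1 → +, X2 → ).
Binarize each right-hand side of length ≥ 3 by chaining fresh nonterminals (Y1, Y2, …): affected rules were U → S U U.

S -> X1 X1 | X2 U; U -> + | ) | S Y1; X1 -> +; X2 -> ); Y1 -> U U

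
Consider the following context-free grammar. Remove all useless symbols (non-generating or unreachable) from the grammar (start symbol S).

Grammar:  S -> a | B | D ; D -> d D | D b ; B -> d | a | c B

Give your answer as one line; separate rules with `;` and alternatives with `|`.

S -> a | B; B -> d | a | c B

Generating nonterminals: {B, S}.
Reachable from S after that: {B, S}.
Removed useless symbols: {D} and every production mentioning them.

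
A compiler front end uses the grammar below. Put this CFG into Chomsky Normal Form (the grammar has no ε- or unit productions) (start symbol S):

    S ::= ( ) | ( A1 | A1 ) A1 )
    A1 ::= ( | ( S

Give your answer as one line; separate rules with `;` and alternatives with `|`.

Introduce a nonterminal for each terminal appearing in a rule of length ≥ 2: X1 → (, X2 → ).
Binarize each right-hand side of length ≥ 3 by chaining fresh nonterminals (Y1, Y2, …): affected rules were S → A1 X2 A1 X2.

S ::= X1 X2 | X1 A1 | A1 Y1; A1 ::= ( | X1 S; X1 ::= (; X2 ::= ); Y1 ::= X2 Y2; Y2 ::= A1 X2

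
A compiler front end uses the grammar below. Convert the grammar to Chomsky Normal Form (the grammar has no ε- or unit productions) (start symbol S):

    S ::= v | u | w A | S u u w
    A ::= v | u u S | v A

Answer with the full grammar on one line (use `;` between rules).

S ::= v | u | X1 A | S Y1; A ::= v | X2 Y3 | X3 A; X1 ::= w; X2 ::= u; X3 ::= v; Y1 ::= X2 Y2; Y2 ::= X2 X1; Y3 ::= X2 S

Introduce a nonterminal for each terminal appearing in a rule of length ≥ 2: X1 → w, X2 → u, X3 → v.
Binarize each right-hand side of length ≥ 3 by chaining fresh nonterminals (Y1, Y2, …): affected rules were S → S X2 X2 X1; A → X2 X2 S.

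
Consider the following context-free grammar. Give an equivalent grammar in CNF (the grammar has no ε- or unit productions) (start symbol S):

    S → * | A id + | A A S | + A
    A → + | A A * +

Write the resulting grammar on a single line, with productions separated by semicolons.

S → * | A Y1 | A Y2 | X2 A; A → + | A Y3; X1 → id; X2 → +; X3 → *; Y1 → X1 X2; Y2 → A S; Y3 → A Y4; Y4 → X3 X2

Introduce a nonterminal for each terminal appearing in a rule of length ≥ 2: X1 → id, X2 → +, X3 → *.
Binarize each right-hand side of length ≥ 3 by chaining fresh nonterminals (Y1, Y2, …): affected rules were S → A X1 X2; S → A A S; A → A A X3 X2.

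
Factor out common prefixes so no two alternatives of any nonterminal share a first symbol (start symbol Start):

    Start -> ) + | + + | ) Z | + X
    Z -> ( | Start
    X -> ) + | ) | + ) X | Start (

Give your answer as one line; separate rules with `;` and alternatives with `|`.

Start -> ) Start1 | + Start2; Z -> ( | Start; X -> + ) X | Start ( | ) X1; Start1 -> + | Z; Start2 -> + | X; X1 -> + | ε

Start has alternatives sharing prefix ')': factor to Start → ) Start1 with Start1 → + | Z.
Start has alternatives sharing prefix '+': factor to Start → + Start2 with Start2 → + | X.
X has alternatives sharing prefix ')': factor to X → ) X1 with X1 → + | ε.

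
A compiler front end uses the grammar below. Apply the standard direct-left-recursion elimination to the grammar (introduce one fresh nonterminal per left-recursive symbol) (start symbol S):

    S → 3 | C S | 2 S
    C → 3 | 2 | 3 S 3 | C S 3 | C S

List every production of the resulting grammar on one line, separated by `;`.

Left recursion appears on C.
For C: α = {S 3, S}, β = {3, 2, 3 S 3}. Rewrite as C → β C' and C' → α C' | ε.

S → 3 | C S | 2 S; C → 3 C' | 2 C' | 3 S 3 C'; C' → S 3 C' | S C' | ε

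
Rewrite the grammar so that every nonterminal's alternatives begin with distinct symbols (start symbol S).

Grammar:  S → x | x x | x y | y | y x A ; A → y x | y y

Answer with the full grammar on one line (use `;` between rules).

S has alternatives sharing prefix 'x': factor to S → x S' with S' → ε | x | y.
S has alternatives sharing prefix 'y': factor to S → y S'' with S'' → ε | x A.
A has alternatives sharing prefix 'y': factor to A → y A' with A' → x | y.

S → x S' | y S''; A → y A'; S' → epsilon | x | y; S'' → epsilon | x A; A' → x | y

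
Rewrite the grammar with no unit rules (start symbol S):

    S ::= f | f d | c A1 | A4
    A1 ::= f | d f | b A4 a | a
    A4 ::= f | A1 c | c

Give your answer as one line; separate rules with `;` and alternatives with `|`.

S ::= f | A1 c | c | f d | c A1; A1 ::= f | d f | b A4 a | a; A4 ::= f | A1 c | c

Unit pairs: S ⇒* {A4}.
For every A with A ⇒* B via unit rules, add B's non-unit alternatives to A; then delete every rule of the form X → Y.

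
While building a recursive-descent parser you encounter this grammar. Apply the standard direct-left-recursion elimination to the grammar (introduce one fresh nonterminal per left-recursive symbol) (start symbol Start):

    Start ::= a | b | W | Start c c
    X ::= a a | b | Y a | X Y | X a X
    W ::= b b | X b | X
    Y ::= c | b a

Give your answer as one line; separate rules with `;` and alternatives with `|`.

Left recursion appears on Start, X.
For Start: α = {c c}, β = {a, b, W}. Rewrite as Start → β Start1 and Start1 → α Start1 | ε.
For X: α = {Y, a X}, β = {a a, b, Y a}. Rewrite as X → β X1 and X1 → α X1 | ε.

Start ::= a Start1 | b Start1 | W Start1; X ::= a a X1 | b X1 | Y a X1; W ::= b b | X b | X; Y ::= c | b a; Start1 ::= c c Start1 | epsilon; X1 ::= Y X1 | a X X1 | epsilon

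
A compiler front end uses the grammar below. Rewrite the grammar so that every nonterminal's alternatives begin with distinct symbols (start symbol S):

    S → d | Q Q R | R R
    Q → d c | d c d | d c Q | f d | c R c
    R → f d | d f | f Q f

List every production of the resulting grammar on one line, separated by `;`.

S → d | Q Q R | R R; Q → f d | c R c | d c Q'; R → d f | f R'; Q' → ε | d | Q; R' → d | Q f

Q has alternatives sharing prefix 'd c': factor to Q → d c Q' with Q' → ε | d | Q.
R has alternatives sharing prefix 'f': factor to R → f R' with R' → d | Q f.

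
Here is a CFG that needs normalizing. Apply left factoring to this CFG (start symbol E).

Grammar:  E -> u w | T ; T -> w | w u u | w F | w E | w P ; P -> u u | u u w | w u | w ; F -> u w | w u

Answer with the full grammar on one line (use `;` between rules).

E -> u w | T; T -> w T'; P -> u u P' | w P''; F -> u w | w u; T' -> ε | u u | F | E | P; P' -> ε | w; P'' -> u | ε

T has alternatives sharing prefix 'w': factor to T → w T' with T' → ε | u u | F | E | P.
P has alternatives sharing prefix 'u u': factor to P → u u P' with P' → ε | w.
P has alternatives sharing prefix 'w': factor to P → w P'' with P'' → u | ε.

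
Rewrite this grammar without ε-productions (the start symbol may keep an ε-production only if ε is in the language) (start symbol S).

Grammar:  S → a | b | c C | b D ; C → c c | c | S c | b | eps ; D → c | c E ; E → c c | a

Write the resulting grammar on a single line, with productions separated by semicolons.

The nullable symbols are {C}.
ε ∉ L(G), so no ε-production is kept.
Add the nullable-subset variants: S → c C gives c C | c.

S → a | b | c C | c | b D; C → c c | c | S c | b; D → c | c E; E → c c | a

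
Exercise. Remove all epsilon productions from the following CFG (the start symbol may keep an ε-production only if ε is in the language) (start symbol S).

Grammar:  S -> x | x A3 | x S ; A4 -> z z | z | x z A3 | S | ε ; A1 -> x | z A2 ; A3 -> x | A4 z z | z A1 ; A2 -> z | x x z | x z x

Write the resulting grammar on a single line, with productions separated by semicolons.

S -> x | x A3 | x S; A4 -> z z | z | x z A3 | S; A1 -> x | z A2; A3 -> x | A4 z z | z z | z A1; A2 -> z | x x z | x z x

Nullable nonterminals: {A4}.
ε ∉ L(G), so no ε-production is kept.
For each production, add variants omitting each subset of nullable occurrences: A3 → A4 z z gives A4 z z | z z.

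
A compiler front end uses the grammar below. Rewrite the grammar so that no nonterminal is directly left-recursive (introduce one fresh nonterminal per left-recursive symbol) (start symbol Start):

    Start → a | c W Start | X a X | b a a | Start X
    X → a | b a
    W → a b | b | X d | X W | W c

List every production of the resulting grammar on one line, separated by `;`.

Start → a Start1 | c W Start Start1 | X a X Start1 | b a a Start1; X → a | b a; W → a b W1 | b W1 | X d W1 | X W W1; Start1 → X Start1 | ε; W1 → c W1 | ε

Left recursion appears on Start, W.
For Start: α = {X}, β = {a, c W Start, X a X, b a a}. Rewrite as Start → β Start1 and Start1 → α Start1 | ε.
For W: α = {c}, β = {a b, b, X d, X W}. Rewrite as W → β W1 and W1 → α W1 | ε.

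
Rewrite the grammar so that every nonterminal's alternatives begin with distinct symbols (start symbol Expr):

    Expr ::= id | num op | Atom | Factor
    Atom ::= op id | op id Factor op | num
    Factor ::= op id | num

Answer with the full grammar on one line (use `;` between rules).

Expr ::= id | num op | Atom | Factor; Atom ::= num | op id Atom1; Factor ::= op id | num; Atom1 ::= ε | Factor op

Atom has alternatives sharing prefix 'op id': factor to Atom → op id Atom1 with Atom1 → ε | Factor op.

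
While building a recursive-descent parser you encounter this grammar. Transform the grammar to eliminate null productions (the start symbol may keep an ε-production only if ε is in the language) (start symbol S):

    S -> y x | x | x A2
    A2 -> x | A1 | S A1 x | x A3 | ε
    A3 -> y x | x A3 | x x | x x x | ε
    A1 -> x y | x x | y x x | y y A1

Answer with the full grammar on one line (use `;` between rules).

S -> y x | x | x A2; A2 -> x | A1 | S A1 x | x A3; A3 -> y x | x A3 | x | x x | x x x; A1 -> x y | x x | y x x | y y A1

Nullable nonterminals: {A2, A3}.
ε ∉ L(G), so no ε-production is kept.
For each production, add variants omitting each subset of nullable occurrences: A3 → x A3 gives x A3 | x.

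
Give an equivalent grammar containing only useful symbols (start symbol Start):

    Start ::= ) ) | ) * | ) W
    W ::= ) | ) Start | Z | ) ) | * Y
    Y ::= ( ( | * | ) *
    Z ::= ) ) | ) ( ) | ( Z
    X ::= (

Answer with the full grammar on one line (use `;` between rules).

Start ::= ) ) | ) * | ) W; W ::= ) | ) Start | Z | ) ) | * Y; Y ::= ( ( | * | ) *; Z ::= ) ) | ) ( ) | ( Z

Generating nonterminals: {Start, W, X, Y, Z}.
Reachable from Start after that: {Start, W, Y, Z}.
Removed useless symbols: {X} and every production mentioning them.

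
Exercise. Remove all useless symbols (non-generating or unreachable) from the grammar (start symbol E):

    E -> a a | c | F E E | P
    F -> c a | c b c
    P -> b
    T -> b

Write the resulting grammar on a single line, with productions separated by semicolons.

E -> a a | c | F E E | P; F -> c a | c b c; P -> b

Generating nonterminals: {E, F, P, T}.
Reachable from E after that: {E, F, P}.
Removed useless symbols: {T} and every production mentioning them.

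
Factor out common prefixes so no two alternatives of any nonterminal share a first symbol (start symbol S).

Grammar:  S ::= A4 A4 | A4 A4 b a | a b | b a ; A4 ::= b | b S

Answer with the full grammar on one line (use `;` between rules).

S has alternatives sharing prefix 'A4 A4': factor to S → A4 A4 S' with S' → ε | b a.
A4 has alternatives sharing prefix 'b': factor to A4 → b A4' with A4' → ε | S.

S ::= a b | b a | A4 A4 S'; A4 ::= b A4'; S' ::= ε | b a; A4' ::= ε | S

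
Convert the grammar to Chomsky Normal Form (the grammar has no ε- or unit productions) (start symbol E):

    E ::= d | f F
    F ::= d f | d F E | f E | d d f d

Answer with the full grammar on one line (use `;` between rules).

E ::= d | X1 F; F ::= X2 X1 | X2 Y1 | X1 E | X2 Y2; X1 ::= f; X2 ::= d; Y1 ::= F E; Y2 ::= X2 Y3; Y3 ::= X1 X2

Introduce a nonterminal for each terminal appearing in a rule of length ≥ 2: X1 → f, X2 → d.
Binarize each right-hand side of length ≥ 3 by chaining fresh nonterminals (Y1, Y2, …): affected rules were F → X2 F E; F → X2 X2 X1 X2.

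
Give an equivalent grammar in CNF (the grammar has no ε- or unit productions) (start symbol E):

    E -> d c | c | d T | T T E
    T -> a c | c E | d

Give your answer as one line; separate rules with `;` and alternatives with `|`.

E -> X1 X2 | c | X1 T | T Y1; T -> X3 X2 | X2 E | d; X1 -> d; X2 -> c; X3 -> a; Y1 -> T E

Introduce a nonterminal for each terminal appearing in a rule of length ≥ 2: X1 → d, X2 → c, X3 → a.
Binarize each right-hand side of length ≥ 3 by chaining fresh nonterminals (Y1, Y2, …): affected rules were E → T T E.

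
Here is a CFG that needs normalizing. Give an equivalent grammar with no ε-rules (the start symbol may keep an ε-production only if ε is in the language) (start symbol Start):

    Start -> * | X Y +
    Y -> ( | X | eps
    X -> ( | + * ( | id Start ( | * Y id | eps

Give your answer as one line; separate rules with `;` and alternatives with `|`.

Nullable set = {X, Y}.
ε ∉ L(G), so no ε-production is kept.
For each production, add variants omitting each subset of nullable occurrences: Start → X Y + gives X Y + | X + | Y + | +. X → * Y id gives * Y id | * id.

Start -> * | X Y + | X + | Y + | +; Y -> ( | X; X -> ( | + * ( | id Start ( | * Y id | * id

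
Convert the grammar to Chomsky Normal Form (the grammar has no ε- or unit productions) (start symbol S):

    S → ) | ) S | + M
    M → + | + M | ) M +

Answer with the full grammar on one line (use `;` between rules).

Introduce a nonterminal for each terminal appearing in a rule of length ≥ 2: X1 → ), X2 → +.
Binarize each right-hand side of length ≥ 3 by chaining fresh nonterminals (Y1, Y2, …): affected rules were M → X1 M X2.

S → ) | X1 S | X2 M; M → + | X2 M | X1 Y1; X1 → ); X2 → +; Y1 → M X2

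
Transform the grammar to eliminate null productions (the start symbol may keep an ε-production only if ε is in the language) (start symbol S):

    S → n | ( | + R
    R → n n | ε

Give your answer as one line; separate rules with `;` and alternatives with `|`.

Nullable nonterminals: {R}.
ε ∉ L(G), so no ε-production is kept.
Add the nullable-subset variants: S → + R gives + R | +.

S → n | ( | + R | +; R → n n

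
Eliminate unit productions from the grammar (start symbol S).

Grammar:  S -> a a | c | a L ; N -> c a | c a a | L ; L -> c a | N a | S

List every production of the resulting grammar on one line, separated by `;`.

Unit pairs: L ⇒* {S}; N ⇒* {L, S}.
For each unit pair (A, B), copy every non-unit production of B to A, then drop all unit productions.

S -> a a | c | a L; N -> c a | N a | a a | c | a L | c a a; L -> c a | N a | a a | c | a L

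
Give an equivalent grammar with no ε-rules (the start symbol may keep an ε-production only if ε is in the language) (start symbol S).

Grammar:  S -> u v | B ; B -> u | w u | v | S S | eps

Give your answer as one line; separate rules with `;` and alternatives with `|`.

The nullable symbols are {B, S}.
ε ∈ L(G) since S is nullable, so keep S → ε.
Expand every rule over subsets of its nullable positions: B → S S gives S S | S.

S -> u v | B | ε; B -> u | w u | v | S S | S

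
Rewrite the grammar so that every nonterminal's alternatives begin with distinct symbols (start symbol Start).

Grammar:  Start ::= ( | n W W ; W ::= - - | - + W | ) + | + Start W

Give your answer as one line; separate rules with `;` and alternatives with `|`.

W has alternatives sharing prefix '-': factor to W → - W1 with W1 → - | + W.

Start ::= ( | n W W; W ::= ) + | + Start W | - W1; W1 ::= - | + W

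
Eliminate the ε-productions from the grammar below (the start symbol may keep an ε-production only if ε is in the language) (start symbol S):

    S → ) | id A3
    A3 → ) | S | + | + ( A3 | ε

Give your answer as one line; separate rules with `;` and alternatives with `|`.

Nullable set = {A3}.
ε ∉ L(G), so no ε-production is kept.
Expand every rule over subsets of its nullable positions: S → id A3 gives id A3 | id. A3 → + ( A3 gives + ( A3 | + (.

S → ) | id A3 | id; A3 → ) | S | + | + ( A3 | + (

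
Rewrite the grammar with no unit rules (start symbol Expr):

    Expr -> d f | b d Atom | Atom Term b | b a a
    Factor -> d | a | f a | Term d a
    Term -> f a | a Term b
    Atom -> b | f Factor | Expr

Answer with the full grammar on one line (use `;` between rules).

Expr -> d f | b d Atom | Atom Term b | b a a; Factor -> d | a | f a | Term d a; Term -> f a | a Term b; Atom -> b | f Factor | d f | b d Atom | Atom Term b | b a a

Unit pairs: Atom ⇒* {Expr}.
Replace each nonterminal's rules with the union of the non-unit rules of every nonterminal it unit-derives.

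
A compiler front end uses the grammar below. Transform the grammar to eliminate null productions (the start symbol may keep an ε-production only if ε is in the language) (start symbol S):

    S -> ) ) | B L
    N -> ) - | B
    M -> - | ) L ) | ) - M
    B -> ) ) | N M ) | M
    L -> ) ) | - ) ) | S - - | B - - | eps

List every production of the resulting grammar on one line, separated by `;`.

S -> ) ) | B L | B; N -> ) - | B; M -> - | ) L ) | ) ) | ) - M; B -> ) ) | N M ) | M; L -> ) ) | - ) ) | S - - | B - -

Nullable nonterminals: {L}.
ε ∉ L(G), so no ε-production is kept.
Add the nullable-subset variants: S → B L gives B L | B. M → ) L ) gives ) L ) | ) ).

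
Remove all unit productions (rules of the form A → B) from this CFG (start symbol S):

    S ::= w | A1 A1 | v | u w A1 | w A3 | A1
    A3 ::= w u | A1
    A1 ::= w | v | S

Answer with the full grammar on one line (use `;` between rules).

S ::= w | v | A1 A1 | u w A1 | w A3; A3 ::= w | v | A1 A1 | u w A1 | w A3 | w u; A1 ::= w | v | A1 A1 | u w A1 | w A3

Unit pairs: A1 ⇒* {S}; A3 ⇒* {A1, S}; S ⇒* {A1}.
For each unit pair (A, B), copy every non-unit production of B to A, then drop all unit productions.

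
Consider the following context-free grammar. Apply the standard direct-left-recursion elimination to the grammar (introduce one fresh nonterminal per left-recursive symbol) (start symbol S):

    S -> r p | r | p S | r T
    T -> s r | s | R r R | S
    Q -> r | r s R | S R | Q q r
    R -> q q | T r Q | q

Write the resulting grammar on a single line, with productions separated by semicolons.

Directly left-recursive nonterminal: Q.
For Q: α = {q r}, β = {r, r s R, S R}. Rewrite as Q → β Q' and Q' → α Q' | ε.

S -> r p | r | p S | r T; T -> s r | s | R r R | S; Q -> r Q' | r s R Q' | S R Q'; R -> q q | T r Q | q; Q' -> q r Q' | ε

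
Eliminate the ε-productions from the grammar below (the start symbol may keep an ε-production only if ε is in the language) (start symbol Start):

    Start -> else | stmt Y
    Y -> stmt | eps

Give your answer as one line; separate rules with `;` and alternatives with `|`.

Nullable set = {Y}.
ε ∉ L(G), so no ε-production is kept.
Expand every rule over subsets of its nullable positions: Start → stmt Y gives stmt Y | stmt.

Start -> else | stmt Y | stmt; Y -> stmt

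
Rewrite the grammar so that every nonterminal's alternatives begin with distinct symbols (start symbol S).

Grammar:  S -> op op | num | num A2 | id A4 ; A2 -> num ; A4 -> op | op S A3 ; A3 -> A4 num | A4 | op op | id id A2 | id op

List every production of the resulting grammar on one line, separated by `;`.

S has alternatives sharing prefix 'num': factor to S → num S' with S' → ε | A2.
A4 has alternatives sharing prefix 'op': factor to A4 → op A4' with A4' → ε | S A3.
A3 has alternatives sharing prefix 'A4': factor to A3 → A4 A3' with A3' → num | ε.
A3 has alternatives sharing prefix 'id': factor to A3 → id A3'' with A3'' → id A2 | op.

S -> op op | id A4 | num S'; A2 -> num; A4 -> op A4'; A3 -> op op | A4 A3' | id A3''; S' -> eps | A2; A4' -> eps | S A3; A3' -> num | eps; A3'' -> id A2 | op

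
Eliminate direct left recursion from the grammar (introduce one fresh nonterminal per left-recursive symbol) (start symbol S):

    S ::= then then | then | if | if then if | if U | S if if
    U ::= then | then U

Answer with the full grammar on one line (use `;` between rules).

S ::= then then S' | then S' | if S' | if then if S' | if U S'; U ::= then | then U; S' ::= if if S' | ε

Left recursion appears on S.
For S: α = {if if}, β = {then then, then, if, if then if, if U}. Rewrite as S → β S' and S' → α S' | ε.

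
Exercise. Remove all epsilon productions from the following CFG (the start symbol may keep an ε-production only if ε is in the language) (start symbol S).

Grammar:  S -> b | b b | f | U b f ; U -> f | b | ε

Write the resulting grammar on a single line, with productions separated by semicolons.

S -> b | b b | f | U b f | b f; U -> f | b

The nullable symbols are {U}.
ε ∉ L(G), so no ε-production is kept.
For each production, add variants omitting each subset of nullable occurrences: S → U b f gives U b f | b f.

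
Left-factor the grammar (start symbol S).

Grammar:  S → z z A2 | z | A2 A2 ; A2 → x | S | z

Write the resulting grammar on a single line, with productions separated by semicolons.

S → A2 A2 | z S'; A2 → x | S | z; S' → z A2 | ε

S has alternatives sharing prefix 'z': factor to S → z S' with S' → z A2 | ε.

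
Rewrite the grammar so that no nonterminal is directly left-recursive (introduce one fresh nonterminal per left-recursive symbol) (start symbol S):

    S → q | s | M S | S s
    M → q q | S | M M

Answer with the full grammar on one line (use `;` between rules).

S → q S' | s S' | M S S'; M → q q M' | S M'; S' → s S' | ε; M' → M M' | ε

Directly left-recursive nonterminals: S, M.
For S: α = {s}, β = {q, s, M S}. Rewrite as S → β S' and S' → α S' | ε.
For M: α = {M}, β = {q q, S}. Rewrite as M → β M' and M' → α M' | ε.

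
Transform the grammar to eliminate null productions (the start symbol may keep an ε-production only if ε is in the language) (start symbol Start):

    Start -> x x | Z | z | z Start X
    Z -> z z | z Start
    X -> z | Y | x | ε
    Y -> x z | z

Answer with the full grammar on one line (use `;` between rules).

Nullable nonterminals: {X}.
ε ∉ L(G), so no ε-production is kept.
Expand every rule over subsets of its nullable positions: Start → z Start X gives z Start X | z Start.

Start -> x x | Z | z | z Start X | z Start; Z -> z z | z Start; X -> z | Y | x; Y -> x z | z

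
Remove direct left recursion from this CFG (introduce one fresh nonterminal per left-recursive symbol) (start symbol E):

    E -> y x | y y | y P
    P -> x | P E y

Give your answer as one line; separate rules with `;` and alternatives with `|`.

E -> y x | y y | y P; P -> x P'; P' -> E y P' | ε

Left recursion appears on P.
For P: α = {E y}, β = {x}. Rewrite as P → β P' and P' → α P' | ε.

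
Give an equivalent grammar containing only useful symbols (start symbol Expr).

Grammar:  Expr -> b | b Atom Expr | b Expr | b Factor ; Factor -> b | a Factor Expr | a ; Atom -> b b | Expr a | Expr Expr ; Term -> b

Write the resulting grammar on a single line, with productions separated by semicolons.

Generating nonterminals: {Atom, Expr, Factor, Term}.
Reachable from Expr after that: {Atom, Expr, Factor}.
Removed useless symbols: {Term} and every production mentioning them.

Expr -> b | b Atom Expr | b Expr | b Factor; Factor -> b | a Factor Expr | a; Atom -> b b | Expr a | Expr Expr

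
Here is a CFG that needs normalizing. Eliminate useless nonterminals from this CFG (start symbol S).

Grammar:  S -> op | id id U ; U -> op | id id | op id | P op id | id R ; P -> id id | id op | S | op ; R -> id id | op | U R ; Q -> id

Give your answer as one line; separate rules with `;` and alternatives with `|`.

Generating nonterminals: {P, Q, R, S, U}.
Reachable from S after that: {P, R, S, U}.
Removed useless symbols: {Q} and every production mentioning them.

S -> op | id id U; U -> op | id id | op id | P op id | id R; P -> id id | id op | S | op; R -> id id | op | U R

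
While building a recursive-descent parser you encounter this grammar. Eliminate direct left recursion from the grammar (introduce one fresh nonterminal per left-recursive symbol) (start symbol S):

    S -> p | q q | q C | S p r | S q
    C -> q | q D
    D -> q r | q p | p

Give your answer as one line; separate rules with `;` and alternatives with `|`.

S -> p S' | q q S' | q C S'; C -> q | q D; D -> q r | q p | p; S' -> p r S' | q S' | epsilon

Directly left-recursive nonterminal: S.
For S: α = {p r, q}, β = {p, q q, q C}. Rewrite as S → β S' and S' → α S' | ε.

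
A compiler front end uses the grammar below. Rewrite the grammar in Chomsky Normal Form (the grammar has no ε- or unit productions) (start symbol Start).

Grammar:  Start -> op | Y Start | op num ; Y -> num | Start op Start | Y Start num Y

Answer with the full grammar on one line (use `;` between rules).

Introduce a nonterminal for each terminal appearing in a rule of length ≥ 2: X1 → op, X2 → num.
Binarize each right-hand side of length ≥ 3 by chaining fresh nonterminals (Y1, Y2, …): affected rules were Y → Start X1 Start; Y → Y Start X2 Y.

Start -> op | Y Start | X1 X2; Y -> num | Start Y1 | Y Y2; X1 -> op; X2 -> num; Y1 -> X1 Start; Y2 -> Start Y3; Y3 -> X2 Y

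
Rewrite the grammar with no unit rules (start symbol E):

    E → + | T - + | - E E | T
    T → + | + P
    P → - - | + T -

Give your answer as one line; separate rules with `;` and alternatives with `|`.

E → + | T - + | - E E | + P; T → + | + P; P → - - | + T -

Unit pairs: E ⇒* {T}.
For every A with A ⇒* B via unit rules, add B's non-unit alternatives to A; then delete every rule of the form X → Y.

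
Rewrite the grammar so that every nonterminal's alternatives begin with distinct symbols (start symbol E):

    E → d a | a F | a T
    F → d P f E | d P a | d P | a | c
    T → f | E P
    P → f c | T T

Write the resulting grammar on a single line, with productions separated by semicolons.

E has alternatives sharing prefix 'a': factor to E → a E' with E' → F | T.
F has alternatives sharing prefix 'd P': factor to F → d P F' with F' → f E | a | ε.

E → d a | a E'; F → a | c | d P F'; T → f | E P; P → f c | T T; E' → F | T; F' → f E | a | ε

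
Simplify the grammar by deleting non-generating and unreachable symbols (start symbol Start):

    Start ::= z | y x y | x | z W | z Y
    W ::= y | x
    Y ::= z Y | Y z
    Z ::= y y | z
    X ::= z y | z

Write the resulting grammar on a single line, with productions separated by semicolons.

Start ::= z | y x y | x | z W; W ::= y | x

Generating nonterminals: {Start, W, X, Z}.
Reachable from Start after that: {Start, W}.
Removed useless symbols: {X, Y, Z} and every production mentioning them.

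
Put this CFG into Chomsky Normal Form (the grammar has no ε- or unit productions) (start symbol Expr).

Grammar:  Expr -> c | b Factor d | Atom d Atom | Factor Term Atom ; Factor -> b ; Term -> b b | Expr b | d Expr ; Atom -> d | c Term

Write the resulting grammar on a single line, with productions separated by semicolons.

Expr -> c | X1 Y1 | Atom Y2 | Factor Y3; Factor -> b; Term -> X1 X1 | Expr X1 | X2 Expr; Atom -> d | X3 Term; X1 -> b; X2 -> d; X3 -> c; Y1 -> Factor X2; Y2 -> X2 Atom; Y3 -> Term Atom

Introduce a nonterminal for each terminal appearing in a rule of length ≥ 2: X1 → b, X2 → d, X3 → c.
Binarize each right-hand side of length ≥ 3 by chaining fresh nonterminals (Y1, Y2, …): affected rules were Expr → X1 Factor X2; Expr → Atom X2 Atom; Expr → Factor Term Atom.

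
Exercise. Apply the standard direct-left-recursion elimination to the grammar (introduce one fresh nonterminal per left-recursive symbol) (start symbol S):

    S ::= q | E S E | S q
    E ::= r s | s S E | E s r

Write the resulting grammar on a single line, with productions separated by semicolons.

Directly left-recursive nonterminals: S, E.
For S: α = {q}, β = {q, E S E}. Rewrite as S → β S' and S' → α S' | ε.
For E: α = {s r}, β = {r s, s S E}. Rewrite as E → β E' and E' → α E' | ε.

S ::= q S' | E S E S'; E ::= r s E' | s S E E'; S' ::= q S' | eps; E' ::= s r E' | eps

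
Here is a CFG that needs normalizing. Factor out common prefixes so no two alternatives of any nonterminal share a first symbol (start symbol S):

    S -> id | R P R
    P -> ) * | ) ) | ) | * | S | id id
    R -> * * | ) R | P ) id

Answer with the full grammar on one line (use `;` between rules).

S -> id | R P R; P -> * | S | id id | ) P'; R -> * * | ) R | P ) id; P' -> * | ) | epsilon

P has alternatives sharing prefix ')': factor to P → ) P' with P' → * | ) | ε.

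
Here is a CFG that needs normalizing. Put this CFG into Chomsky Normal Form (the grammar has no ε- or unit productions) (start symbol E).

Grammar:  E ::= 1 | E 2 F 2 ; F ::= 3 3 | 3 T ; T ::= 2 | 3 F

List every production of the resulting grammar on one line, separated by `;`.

Introduce a nonterminal for each terminal appearing in a rule of length ≥ 2: X1 → 2, X2 → 3.
Binarize each right-hand side of length ≥ 3 by chaining fresh nonterminals (Y1, Y2, …): affected rules were E → E X1 F X1.

E ::= 1 | E Y1; F ::= X2 X2 | X2 T; T ::= 2 | X2 F; X1 ::= 2; X2 ::= 3; Y1 ::= X1 Y2; Y2 ::= F X1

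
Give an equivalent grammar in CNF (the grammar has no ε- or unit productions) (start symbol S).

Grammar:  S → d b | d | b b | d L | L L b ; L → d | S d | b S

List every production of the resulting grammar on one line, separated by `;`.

S → X1 X2 | d | X2 X2 | X1 L | L Y1; L → d | S X1 | X2 S; X1 → d; X2 → b; Y1 → L X2

Introduce a nonterminal for each terminal appearing in a rule of length ≥ 2: X1 → d, X2 → b.
Binarize each right-hand side of length ≥ 3 by chaining fresh nonterminals (Y1, Y2, …): affected rules were S → L L X2.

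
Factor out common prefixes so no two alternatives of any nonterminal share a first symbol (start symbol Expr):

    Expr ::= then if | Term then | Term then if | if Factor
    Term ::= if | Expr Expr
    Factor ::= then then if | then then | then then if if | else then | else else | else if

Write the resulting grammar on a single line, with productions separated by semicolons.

Expr has alternatives sharing prefix 'Term then': factor to Expr → Term then Expr1 with Expr1 → ε | if.
Factor has alternatives sharing prefix 'then then': factor to Factor → then then Factor1 with Factor1 → if | ε | if if.
Factor has alternatives sharing prefix 'else': factor to Factor → else Factor2 with Factor2 → then | else | if.
Factor1 has alternatives sharing prefix 'if': factor to Factor1 → if Factor11 with Factor11 → ε | if.

Expr ::= then if | if Factor | Term then Expr1; Term ::= if | Expr Expr; Factor ::= then then Factor1 | else Factor2; Expr1 ::= epsilon | if; Factor1 ::= epsilon | if Factor11; Factor2 ::= then | else | if; Factor11 ::= epsilon | if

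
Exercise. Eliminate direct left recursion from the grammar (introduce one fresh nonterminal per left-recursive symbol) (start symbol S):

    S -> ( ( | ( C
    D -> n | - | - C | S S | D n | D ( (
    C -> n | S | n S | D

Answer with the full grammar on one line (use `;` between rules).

S -> ( ( | ( C; D -> n D' | - D' | - C D' | S S D'; C -> n | S | n S | D; D' -> n D' | ( ( D' | eps

Directly left-recursive nonterminal: D.
For D: α = {n, ( (}, β = {n, -, - C, S S}. Rewrite as D → β D' and D' → α D' | ε.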